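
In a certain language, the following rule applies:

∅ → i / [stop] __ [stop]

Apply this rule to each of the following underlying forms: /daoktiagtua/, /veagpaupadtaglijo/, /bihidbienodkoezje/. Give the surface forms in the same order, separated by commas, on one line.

/daoktiagtua/: /k/ and /t/ form a stop–stop cluster, so [i] is inserted between them. /g/ and /t/ form a stop–stop cluster, so [i] is inserted between them. → [daokitiagitua].
/veagpaupadtaglijo/: /g/ and /p/ form a stop–stop cluster, so [i] is inserted between them. /d/ and /t/ form a stop–stop cluster, so [i] is inserted between them. → [veagipaupaditaglijo].
/bihidbienodkoezje/: /d/ and /b/ form a stop–stop cluster, so [i] is inserted between them. /d/ and /k/ form a stop–stop cluster, so [i] is inserted between them. → [bihidibienodikoezje].

daokitiagitua, veagipaupaditaglijo, bihidibienodikoezje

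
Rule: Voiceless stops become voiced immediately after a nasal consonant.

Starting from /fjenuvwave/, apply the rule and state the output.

fjenuvwave

No segment of /fjenuvwave/ meets the structural description of the rule, so the form surfaces unchanged.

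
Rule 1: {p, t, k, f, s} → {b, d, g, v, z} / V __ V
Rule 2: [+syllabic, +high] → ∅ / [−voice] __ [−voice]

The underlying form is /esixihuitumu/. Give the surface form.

ezixhuidumu

Rule 1 (intervocalic voicing): /s/ is a voiceless obstruent between vowels /e/ and /i/, so it voices to [z]. /t/ is a voiceless obstruent between vowels /i/ and /u/, so it voices to [d]. /esixihuitumu/ → ezixihuidumu.
Rule 2 (high vowel syncope): /i/ is a high vowel flanked by voiceless consonants /x/ and /h/, so it deletes. /ezixihuidumu/ → ezixhuidumu.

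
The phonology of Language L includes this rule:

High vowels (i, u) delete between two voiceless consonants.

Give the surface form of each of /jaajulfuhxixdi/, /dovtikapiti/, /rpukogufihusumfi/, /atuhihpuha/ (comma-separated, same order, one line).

jaajulfhxxdi, dovtkapti, rpkogufhsumfi, athhpha

/jaajulfuhxixdi/: /u/ is a high vowel flanked by voiceless consonants /f/ and /h/, so it deletes. /i/ is a high vowel flanked by voiceless consonants /x/ and /x/, so it deletes. → [jaajulfhxxdi].
/dovtikapiti/: /i/ is a high vowel flanked by voiceless consonants /t/ and /k/, so it deletes. /i/ is a high vowel flanked by voiceless consonants /p/ and /t/, so it deletes. → [dovtkapti].
/rpukogufihusumfi/: /u/ is a high vowel flanked by voiceless consonants /p/ and /k/, so it deletes. /i/ is a high vowel flanked by voiceless consonants /f/ and /h/, so it deletes. /u/ is a high vowel flanked by voiceless consonants /h/ and /s/, so it deletes. → [rpkogufhsumfi].
/atuhihpuha/: /u/ is a high vowel flanked by voiceless consonants /t/ and /h/, so it deletes. /i/ is a high vowel flanked by voiceless consonants /h/ and /h/, so it deletes. /u/ is a high vowel flanked by voiceless consonants /p/ and /h/, so it deletes. → [athhpha].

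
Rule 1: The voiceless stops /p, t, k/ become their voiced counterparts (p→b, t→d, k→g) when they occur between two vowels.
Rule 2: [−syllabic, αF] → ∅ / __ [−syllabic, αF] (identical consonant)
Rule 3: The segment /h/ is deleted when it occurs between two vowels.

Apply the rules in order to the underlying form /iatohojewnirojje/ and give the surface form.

iadoojewniroje

Rule 1 (intervocalic voicing): /t/ is a voiceless stop between vowels /a/ and /o/, so it voices to [d]. /iatohojewnirojje/ → iadohojewnirojje.
Rule 2 (degemination): /jj/ is a geminate; the first /j/ deletes. /iadohojewnirojje/ → iadohojewniroje.
Rule 3 (intervocalic h-deletion): /h/ occurs between vowels /o/ and /o/, so it deletes. /iadohojewniroje/ → iadoojewniroje.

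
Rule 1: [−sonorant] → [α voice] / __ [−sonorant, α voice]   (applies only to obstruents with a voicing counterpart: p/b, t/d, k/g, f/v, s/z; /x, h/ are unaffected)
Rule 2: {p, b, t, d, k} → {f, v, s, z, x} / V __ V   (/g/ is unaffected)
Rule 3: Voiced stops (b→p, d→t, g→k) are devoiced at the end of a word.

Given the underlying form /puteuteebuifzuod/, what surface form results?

puseuseevuivzuot

Rule 1 (regressive voicing assimilation): /f/ precedes the voiced obstruent /z/, so it voices to [v] by assimilation. /puteuteebuifzuod/ → puteuteebuivzuod.
Rule 2 (intervocalic spirantization): /t/ is a stop between vowels /u/ and /e/, so it spirantizes to the fricative [s]. /t/ is a stop between vowels /u/ and /e/, so it spirantizes to the fricative [s]. /b/ is a stop between vowels /e/ and /u/, so it spirantizes to the fricative [v]. /puteuteebuivzuod/ → puseuseevuivzuod.
Rule 3 (final devoicing): /d/ is a voiced stop in word-final position, so it devoices to [t]. /puseuseevuivzuod/ → puseuseevuivzuot.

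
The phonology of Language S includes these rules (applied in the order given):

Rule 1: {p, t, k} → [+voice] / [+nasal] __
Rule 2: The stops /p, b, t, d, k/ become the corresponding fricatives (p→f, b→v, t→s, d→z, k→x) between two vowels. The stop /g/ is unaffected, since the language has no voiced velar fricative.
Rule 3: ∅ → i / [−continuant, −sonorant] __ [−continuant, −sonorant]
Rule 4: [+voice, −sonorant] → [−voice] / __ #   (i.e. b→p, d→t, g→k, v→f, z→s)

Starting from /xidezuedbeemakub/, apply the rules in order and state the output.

Rule 1 (post-nasal voicing): no segment meets the environment; /xidezuedbeemakub/ is unchanged.
Rule 2 (intervocalic spirantization): /d/ is a stop between vowels /i/ and /e/, so it spirantizes to the fricative [z]. /k/ is a stop between vowels /a/ and /u/, so it spirantizes to the fricative [x]. /xidezuedbeemakub/ → xizezuedbeemaxub.
Rule 3 (stop-cluster i-epenthesis): /d/ and /b/ form a stop–stop cluster, so [i] is inserted between them. /xizezuedbeemaxub/ → xizezuedibeemaxub.
Rule 4 (final devoicing): /b/ is a voiced obstruent in word-final position, so it devoices to [p]. /xizezuedibeemaxub/ → xizezuedibeemaxup.

xizezuedibeemaxup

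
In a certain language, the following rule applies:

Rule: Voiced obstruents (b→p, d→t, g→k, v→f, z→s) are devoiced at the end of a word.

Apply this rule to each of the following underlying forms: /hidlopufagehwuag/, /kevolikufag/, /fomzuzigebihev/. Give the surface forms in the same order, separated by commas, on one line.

hidlopufagehwuak, kevolikufak, fomzuzigebihef

/hidlopufagehwuag/: /g/ is a voiced obstruent in word-final position, so it devoices to [k]. → [hidlopufagehwuak].
/kevolikufag/: /g/ is a voiced obstruent in word-final position, so it devoices to [k]. → [kevolikufak].
/fomzuzigebihev/: /v/ is a voiced obstruent in word-final position, so it devoices to [f]. → [fomzuzigebihef].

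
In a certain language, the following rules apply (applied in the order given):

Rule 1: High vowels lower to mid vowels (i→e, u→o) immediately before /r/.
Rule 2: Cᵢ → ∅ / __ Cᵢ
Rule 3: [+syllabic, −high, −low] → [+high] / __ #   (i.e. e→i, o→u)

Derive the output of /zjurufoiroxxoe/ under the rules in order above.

Rule 1 (pre-rhotic lowering): /u/ is a high vowel immediately before /r/, so it lowers to [o]. /i/ is a high vowel immediately before /r/, so it lowers to [e]. /zjurufoiroxxoe/ → zjorufoeroxxoe.
Rule 2 (degemination): /xx/ is a geminate; the first /x/ deletes. /zjorufoeroxxoe/ → zjorufoeroxoe.
Rule 3 (final vowel raising): /e/ is a mid vowel in word-final position, so it raises to [i]. /zjorufoeroxoe/ → zjorufoeroxoi.

zjorufoeroxoi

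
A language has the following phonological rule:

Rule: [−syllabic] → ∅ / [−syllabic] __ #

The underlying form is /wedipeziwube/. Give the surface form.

No segment of /wedipeziwube/ meets the structural description of the rule, so the form surfaces unchanged.

wedipeziwube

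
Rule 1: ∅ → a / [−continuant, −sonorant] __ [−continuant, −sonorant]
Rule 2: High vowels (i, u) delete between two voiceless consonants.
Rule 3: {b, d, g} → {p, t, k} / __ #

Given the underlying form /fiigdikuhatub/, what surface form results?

fiigadikhatup

Rule 1 (stop-cluster a-epenthesis): /g/ and /d/ form a stop–stop cluster, so [a] is inserted between them. /fiigdikuhatub/ → fiigadikuhatub.
Rule 2 (high vowel syncope): /u/ is a high vowel flanked by voiceless consonants /k/ and /h/, so it deletes. /fiigadikuhatub/ → fiigadikhatub.
Rule 3 (final devoicing): /b/ is a voiced stop in word-final position, so it devoices to [p]. /fiigadikhatub/ → fiigadikhatup.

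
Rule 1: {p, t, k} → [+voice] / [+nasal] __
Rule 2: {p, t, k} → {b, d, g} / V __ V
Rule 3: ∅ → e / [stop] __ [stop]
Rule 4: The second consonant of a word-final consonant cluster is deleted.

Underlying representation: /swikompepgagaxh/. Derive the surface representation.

swigombepegagax

Rule 1 (post-nasal voicing): /p/ is a voiceless stop immediately after the nasal /m/, so it voices to [b]. /swikompepgagaxh/ → swikombepgagaxh.
Rule 2 (intervocalic voicing): /k/ is a voiceless stop between vowels /i/ and /o/, so it voices to [g]. /swikombepgagaxh/ → swigombepgagaxh.
Rule 3 (stop-cluster e-epenthesis): /p/ and /g/ form a stop–stop cluster, so [e] is inserted between them. /swigombepgagaxh/ → swigombepegagaxh.
Rule 4 (final cluster simplification): /h/ is the second consonant of a word-final cluster /xh/, so it deletes. /swigombepegagaxh/ → swigombepegagax.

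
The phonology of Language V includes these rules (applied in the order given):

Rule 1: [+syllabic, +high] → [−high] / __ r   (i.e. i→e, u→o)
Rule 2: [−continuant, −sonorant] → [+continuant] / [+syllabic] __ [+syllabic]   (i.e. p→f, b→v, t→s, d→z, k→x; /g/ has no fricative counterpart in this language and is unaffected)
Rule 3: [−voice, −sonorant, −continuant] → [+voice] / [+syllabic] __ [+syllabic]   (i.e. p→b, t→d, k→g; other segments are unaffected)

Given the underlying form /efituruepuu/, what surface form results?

efisoruefuu

Rule 1 (pre-rhotic lowering): /u/ is a high vowel immediately before /r/, so it lowers to [o]. /efituruepuu/ → efitoruepuu.
Rule 2 (intervocalic spirantization): /t/ is a stop between vowels /i/ and /o/, so it spirantizes to the fricative [s]. /p/ is a stop between vowels /e/ and /u/, so it spirantizes to the fricative [f]. /efitoruepuu/ → efisoruefuu.
Rule 3 (intervocalic voicing): no segment meets the environment; /efisoruefuu/ is unchanged.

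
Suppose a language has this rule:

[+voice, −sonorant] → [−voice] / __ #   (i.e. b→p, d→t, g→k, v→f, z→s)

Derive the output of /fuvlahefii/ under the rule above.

fuvlahefii

No segment of /fuvlahefii/ meets the structural description of the rule, so the form surfaces unchanged.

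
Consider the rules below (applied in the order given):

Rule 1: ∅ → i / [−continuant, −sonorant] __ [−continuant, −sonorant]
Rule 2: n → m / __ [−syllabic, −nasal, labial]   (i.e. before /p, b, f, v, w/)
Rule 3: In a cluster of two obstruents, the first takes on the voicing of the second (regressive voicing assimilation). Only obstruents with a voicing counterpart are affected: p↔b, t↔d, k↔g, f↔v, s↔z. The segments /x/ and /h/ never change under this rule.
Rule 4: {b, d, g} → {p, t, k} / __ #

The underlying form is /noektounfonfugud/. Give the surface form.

Rule 1 (stop-cluster i-epenthesis): /k/ and /t/ form a stop–stop cluster, so [i] is inserted between them. /noektounfonfugud/ → noekitounfonfugud.
Rule 2 (nasal place assimilation): /n/ precedes the labial consonant /f/, so it assimilates in place to [m]. /n/ precedes the labial consonant /f/, so it assimilates in place to [m]. /noekitounfonfugud/ → noekitoumfomfugud.
Rule 3 (regressive voicing assimilation): no segment meets the environment; /noekitoumfomfugud/ is unchanged.
Rule 4 (final devoicing): /d/ is a voiced stop in word-final position, so it devoices to [t]. /noekitoumfomfugud/ → noekitoumfomfugut.

noekitoumfomfugut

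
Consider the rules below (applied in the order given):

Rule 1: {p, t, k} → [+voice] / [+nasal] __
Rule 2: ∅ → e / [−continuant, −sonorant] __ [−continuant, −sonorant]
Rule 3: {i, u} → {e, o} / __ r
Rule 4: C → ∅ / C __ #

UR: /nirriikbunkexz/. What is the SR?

nerriikebungex

Rule 1 (post-nasal voicing): /k/ is a voiceless stop immediately after the nasal /n/, so it voices to [g]. /nirriikbunkexz/ → nirriikbungexz.
Rule 2 (stop-cluster e-epenthesis): /k/ and /b/ form a stop–stop cluster, so [e] is inserted between them. /nirriikbungexz/ → nirriikebungexz.
Rule 3 (pre-rhotic lowering): /i/ is a high vowel immediately before /r/, so it lowers to [e]. /nirriikebungexz/ → nerriikebungexz.
Rule 4 (final cluster simplification): /z/ is the second consonant of a word-final cluster /xz/, so it deletes. /nerriikebungexz/ → nerriikebungex.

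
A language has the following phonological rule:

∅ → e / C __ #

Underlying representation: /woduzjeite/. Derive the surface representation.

No segment of /woduzjeite/ meets the structural description of the rule, so the form surfaces unchanged.

woduzjeite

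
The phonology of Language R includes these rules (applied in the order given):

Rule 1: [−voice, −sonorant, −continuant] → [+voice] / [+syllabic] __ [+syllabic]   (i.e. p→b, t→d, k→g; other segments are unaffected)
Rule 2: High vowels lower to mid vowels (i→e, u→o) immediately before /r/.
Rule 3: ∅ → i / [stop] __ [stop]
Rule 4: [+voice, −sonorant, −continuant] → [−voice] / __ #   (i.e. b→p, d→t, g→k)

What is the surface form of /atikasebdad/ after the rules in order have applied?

adigasebidat

Rule 1 (intervocalic voicing): /t/ is a voiceless stop between vowels /a/ and /i/, so it voices to [d]. /k/ is a voiceless stop between vowels /i/ and /a/, so it voices to [g]. /atikasebdad/ → adigasebdad.
Rule 2 (pre-rhotic lowering): no segment meets the environment; /adigasebdad/ is unchanged.
Rule 3 (stop-cluster i-epenthesis): /b/ and /d/ form a stop–stop cluster, so [i] is inserted between them. /adigasebdad/ → adigasebidad.
Rule 4 (final devoicing): /d/ is a voiced stop in word-final position, so it devoices to [t]. /adigasebidad/ → adigasebidat.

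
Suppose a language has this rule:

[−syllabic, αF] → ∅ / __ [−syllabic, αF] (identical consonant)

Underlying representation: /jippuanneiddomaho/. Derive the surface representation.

/pp/ is a geminate; the first /p/ deletes.
/nn/ is a geminate; the first /n/ deletes.
/dd/ is a geminate; the first /d/ deletes.
Surface form: [jipuaneidomaho].

jipuaneidomaho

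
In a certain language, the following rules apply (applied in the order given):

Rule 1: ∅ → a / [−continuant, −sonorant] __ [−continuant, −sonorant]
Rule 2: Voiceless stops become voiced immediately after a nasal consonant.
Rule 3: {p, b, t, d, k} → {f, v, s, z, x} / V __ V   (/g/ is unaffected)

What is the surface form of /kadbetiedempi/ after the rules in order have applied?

kazavesiezembi

Rule 1 (stop-cluster a-epenthesis): /d/ and /b/ form a stop–stop cluster, so [a] is inserted between them. /kadbetiedempi/ → kadabetiedempi.
Rule 2 (post-nasal voicing): /p/ is a voiceless stop immediately after the nasal /m/, so it voices to [b]. /kadabetiedempi/ → kadabetiedembi.
Rule 3 (intervocalic spirantization): /d/ is a stop between vowels /a/ and /a/, so it spirantizes to the fricative [z]. /b/ is a stop between vowels /a/ and /e/, so it spirantizes to the fricative [v]. /t/ is a stop between vowels /e/ and /i/, so it spirantizes to the fricative [s]. /d/ is a stop between vowels /e/ and /e/, so it spirantizes to the fricative [z]. /kadabetiedembi/ → kazavesiezembi.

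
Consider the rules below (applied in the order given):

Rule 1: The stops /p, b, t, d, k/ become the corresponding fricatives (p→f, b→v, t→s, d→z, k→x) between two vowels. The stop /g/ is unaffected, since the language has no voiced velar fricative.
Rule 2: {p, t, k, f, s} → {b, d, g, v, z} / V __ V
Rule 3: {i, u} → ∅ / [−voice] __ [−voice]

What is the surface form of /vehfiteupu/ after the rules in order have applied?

Rule 1 (intervocalic spirantization): /t/ is a stop between vowels /i/ and /e/, so it spirantizes to the fricative [s]. /p/ is a stop between vowels /u/ and /u/, so it spirantizes to the fricative [f]. /vehfiteupu/ → vehfiseufu.
Rule 2 (intervocalic voicing): /s/ is a voiceless obstruent between vowels /i/ and /e/, so it voices to [z]. /f/ is a voiceless obstruent between vowels /u/ and /u/, so it voices to [v]. /vehfiseufu/ → vehfizeuvu.
Rule 3 (high vowel syncope): no segment meets the environment; /vehfizeuvu/ is unchanged.

vehfizeuvu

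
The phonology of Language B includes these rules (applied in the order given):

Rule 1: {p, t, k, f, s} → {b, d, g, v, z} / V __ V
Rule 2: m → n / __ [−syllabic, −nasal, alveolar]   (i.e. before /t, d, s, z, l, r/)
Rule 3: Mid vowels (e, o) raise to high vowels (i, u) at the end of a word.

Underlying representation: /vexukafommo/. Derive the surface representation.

Rule 1 (intervocalic voicing): /k/ is a voiceless obstruent between vowels /u/ and /a/, so it voices to [g]. /f/ is a voiceless obstruent between vowels /a/ and /o/, so it voices to [v]. /vexukafommo/ → vexugavommo.
Rule 2 (nasal place assimilation): no segment meets the environment; /vexugavommo/ is unchanged.
Rule 3 (final vowel raising): /o/ is a mid vowel in word-final position, so it raises to [u]. /vexugavommo/ → vexugavommu.

vexugavommu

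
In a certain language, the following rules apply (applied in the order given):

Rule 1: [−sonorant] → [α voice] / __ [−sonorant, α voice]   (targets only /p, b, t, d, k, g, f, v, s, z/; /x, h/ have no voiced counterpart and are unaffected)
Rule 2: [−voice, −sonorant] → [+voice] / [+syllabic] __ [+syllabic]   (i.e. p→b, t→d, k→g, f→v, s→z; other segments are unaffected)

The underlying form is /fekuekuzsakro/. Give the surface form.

feguegussakro

Rule 1 (regressive voicing assimilation): /z/ precedes the voiceless obstruent /s/, so it devoices to [s] by assimilation. /fekuekuzsakro/ → fekuekussakro.
Rule 2 (intervocalic voicing): /k/ is a voiceless obstruent between vowels /e/ and /u/, so it voices to [g]. /k/ is a voiceless obstruent between vowels /e/ and /u/, so it voices to [g]. /fekuekussakro/ → feguegussakro.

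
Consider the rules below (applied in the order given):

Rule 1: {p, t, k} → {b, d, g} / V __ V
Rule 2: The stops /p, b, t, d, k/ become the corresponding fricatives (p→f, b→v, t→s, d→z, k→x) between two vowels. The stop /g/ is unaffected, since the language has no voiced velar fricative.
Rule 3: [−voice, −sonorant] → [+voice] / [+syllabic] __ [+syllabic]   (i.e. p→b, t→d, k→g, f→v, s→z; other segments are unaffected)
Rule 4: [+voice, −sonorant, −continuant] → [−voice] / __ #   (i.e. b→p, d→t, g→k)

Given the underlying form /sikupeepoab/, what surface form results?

Rule 1 (intervocalic voicing): /k/ is a voiceless stop between vowels /i/ and /u/, so it voices to [g]. /p/ is a voiceless stop between vowels /u/ and /e/, so it voices to [b]. /p/ is a voiceless stop between vowels /e/ and /o/, so it voices to [b]. /sikupeepoab/ → sigubeeboab.
Rule 2 (intervocalic spirantization): /b/ is a stop between vowels /u/ and /e/, so it spirantizes to the fricative [v]. /b/ is a stop between vowels /e/ and /o/, so it spirantizes to the fricative [v]. /sigubeeboab/ → siguveevoab.
Rule 3 (intervocalic voicing): no segment meets the environment; /siguveevoab/ is unchanged.
Rule 4 (final devoicing): /b/ is a voiced stop in word-final position, so it devoices to [p]. /siguveevoab/ → siguveevoap.

siguveevoap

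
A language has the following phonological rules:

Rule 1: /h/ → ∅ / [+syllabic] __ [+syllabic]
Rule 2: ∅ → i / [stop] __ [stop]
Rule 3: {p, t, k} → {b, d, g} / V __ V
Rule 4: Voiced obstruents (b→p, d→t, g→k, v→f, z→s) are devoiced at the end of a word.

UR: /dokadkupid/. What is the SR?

dogadigubit

Rule 1 (intervocalic h-deletion): no segment meets the environment; /dokadkupid/ is unchanged.
Rule 2 (stop-cluster i-epenthesis): /d/ and /k/ form a stop–stop cluster, so [i] is inserted between them. /dokadkupid/ → dokadikupid.
Rule 3 (intervocalic voicing): /k/ is a voiceless stop between vowels /o/ and /a/, so it voices to [g]. /k/ is a voiceless stop between vowels /i/ and /u/, so it voices to [g]. /p/ is a voiceless stop between vowels /u/ and /i/, so it voices to [b]. /dokadikupid/ → dogadigubid.
Rule 4 (final devoicing): /d/ is a voiced obstruent in word-final position, so it devoices to [t]. /dogadigubid/ → dogadigubit.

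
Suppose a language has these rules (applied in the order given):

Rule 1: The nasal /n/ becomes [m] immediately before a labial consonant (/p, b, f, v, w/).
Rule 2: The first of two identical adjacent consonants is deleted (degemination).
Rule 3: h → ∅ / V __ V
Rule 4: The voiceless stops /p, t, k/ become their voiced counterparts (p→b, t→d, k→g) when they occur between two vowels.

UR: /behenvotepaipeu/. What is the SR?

Rule 1 (nasal place assimilation): /n/ precedes the labial consonant /v/, so it assimilates in place to [m]. /behenvotepaipeu/ → behemvotepaipeu.
Rule 2 (degemination): no segment meets the environment; /behemvotepaipeu/ is unchanged.
Rule 3 (intervocalic h-deletion): /h/ occurs between vowels /e/ and /e/, so it deletes. /behemvotepaipeu/ → beemvotepaipeu.
Rule 4 (intervocalic voicing): /t/ is a voiceless stop between vowels /o/ and /e/, so it voices to [d]. /p/ is a voiceless stop between vowels /e/ and /a/, so it voices to [b]. /p/ is a voiceless stop between vowels /i/ and /e/, so it voices to [b]. /beemvotepaipeu/ → beemvodebaibeu.

beemvodebaibeu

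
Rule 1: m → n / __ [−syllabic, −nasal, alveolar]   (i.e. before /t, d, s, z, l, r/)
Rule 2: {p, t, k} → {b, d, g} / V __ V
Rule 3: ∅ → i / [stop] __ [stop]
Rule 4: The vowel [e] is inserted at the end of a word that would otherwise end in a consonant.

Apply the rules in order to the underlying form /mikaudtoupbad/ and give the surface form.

migauditoupibade

Rule 1 (nasal place assimilation): no segment meets the environment; /mikaudtoupbad/ is unchanged.
Rule 2 (intervocalic voicing): /k/ is a voiceless stop between vowels /i/ and /a/, so it voices to [g]. /mikaudtoupbad/ → migaudtoupbad.
Rule 3 (stop-cluster i-epenthesis): /d/ and /t/ form a stop–stop cluster, so [i] is inserted between them. /p/ and /b/ form a stop–stop cluster, so [i] is inserted between them. /migaudtoupbad/ → migauditoupibad.
Rule 4 (final e-epenthesis): the form ends in the consonant /d/, so [e] is inserted word-finally. /migauditoupibad/ → migauditoupibade.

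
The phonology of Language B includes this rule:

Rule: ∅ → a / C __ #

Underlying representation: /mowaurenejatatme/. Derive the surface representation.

No segment of /mowaurenejatatme/ meets the structural description of the rule, so the form surfaces unchanged.

mowaurenejatatme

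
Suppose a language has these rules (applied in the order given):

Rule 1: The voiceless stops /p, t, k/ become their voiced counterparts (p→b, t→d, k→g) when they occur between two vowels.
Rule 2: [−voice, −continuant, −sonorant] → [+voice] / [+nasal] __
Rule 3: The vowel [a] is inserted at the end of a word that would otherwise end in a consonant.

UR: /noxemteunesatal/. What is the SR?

noxemdeunesadala

Rule 1 (intervocalic voicing): /t/ is a voiceless stop between vowels /a/ and /a/, so it voices to [d]. /noxemteunesatal/ → noxemteunesadal.
Rule 2 (post-nasal voicing): /t/ is a voiceless stop immediately after the nasal /m/, so it voices to [d]. /noxemteunesadal/ → noxemdeunesadal.
Rule 3 (final a-epenthesis): the form ends in the consonant /l/, so [a] is inserted word-finally. /noxemdeunesadal/ → noxemdeunesadala.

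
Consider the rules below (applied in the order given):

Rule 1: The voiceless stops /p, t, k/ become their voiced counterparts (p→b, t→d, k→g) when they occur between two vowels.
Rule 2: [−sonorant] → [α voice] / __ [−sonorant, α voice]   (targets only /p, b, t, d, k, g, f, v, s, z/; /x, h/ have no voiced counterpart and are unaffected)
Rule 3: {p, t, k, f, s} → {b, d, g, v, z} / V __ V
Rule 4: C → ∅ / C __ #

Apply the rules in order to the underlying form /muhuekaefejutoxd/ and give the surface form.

muhuegaevejudox

Rule 1 (intervocalic voicing): /k/ is a voiceless stop between vowels /e/ and /a/, so it voices to [g]. /t/ is a voiceless stop between vowels /u/ and /o/, so it voices to [d]. /muhuekaefejutoxd/ → muhuegaefejudoxd.
Rule 2 (regressive voicing assimilation): no segment meets the environment; /muhuegaefejudoxd/ is unchanged.
Rule 3 (intervocalic voicing): /f/ is a voiceless obstruent between vowels /e/ and /e/, so it voices to [v]. /muhuegaefejudoxd/ → muhuegaevejudoxd.
Rule 4 (final cluster simplification): /d/ is the second consonant of a word-final cluster /xd/, so it deletes. /muhuegaevejudoxd/ → muhuegaevejudox.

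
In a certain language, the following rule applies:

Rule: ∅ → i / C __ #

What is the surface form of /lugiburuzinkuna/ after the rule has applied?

No segment of /lugiburuzinkuna/ meets the structural description of the rule, so the form surfaces unchanged.

lugiburuzinkuna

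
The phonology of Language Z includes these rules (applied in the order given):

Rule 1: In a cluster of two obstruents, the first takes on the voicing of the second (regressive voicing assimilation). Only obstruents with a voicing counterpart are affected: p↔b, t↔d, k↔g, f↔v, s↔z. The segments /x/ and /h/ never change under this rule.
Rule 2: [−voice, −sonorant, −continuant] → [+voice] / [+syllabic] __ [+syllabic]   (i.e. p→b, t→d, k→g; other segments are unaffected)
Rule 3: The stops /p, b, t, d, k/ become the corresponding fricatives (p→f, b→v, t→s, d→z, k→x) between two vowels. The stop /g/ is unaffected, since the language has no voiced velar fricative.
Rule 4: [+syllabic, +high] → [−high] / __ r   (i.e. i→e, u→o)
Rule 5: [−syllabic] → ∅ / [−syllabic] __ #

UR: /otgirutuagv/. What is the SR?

Rule 1 (regressive voicing assimilation): /t/ precedes the voiced obstruent /g/, so it voices to [d] by assimilation. /otgirutuagv/ → odgirutuagv.
Rule 2 (intervocalic voicing): /t/ is a voiceless stop between vowels /u/ and /u/, so it voices to [d]. /odgirutuagv/ → odgiruduagv.
Rule 3 (intervocalic spirantization): /d/ is a stop between vowels /u/ and /u/, so it spirantizes to the fricative [z]. /odgiruduagv/ → odgiruzuagv.
Rule 4 (pre-rhotic lowering): /i/ is a high vowel immediately before /r/, so it lowers to [e]. /odgiruzuagv/ → odgeruzuagv.
Rule 5 (final cluster simplification): /v/ is the second consonant of a word-final cluster /gv/, so it deletes. /odgeruzuagv/ → odgeruzuag.

odgeruzuag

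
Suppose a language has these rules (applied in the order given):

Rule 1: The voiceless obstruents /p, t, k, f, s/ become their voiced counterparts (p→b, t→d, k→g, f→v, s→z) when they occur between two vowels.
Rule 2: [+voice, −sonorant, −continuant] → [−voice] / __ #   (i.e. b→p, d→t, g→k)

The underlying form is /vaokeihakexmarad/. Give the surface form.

Rule 1 (intervocalic voicing): /k/ is a voiceless obstruent between vowels /o/ and /e/, so it voices to [g]. /k/ is a voiceless obstruent between vowels /a/ and /e/, so it voices to [g]. /vaokeihakexmarad/ → vaogeihagexmarad.
Rule 2 (final devoicing): /d/ is a voiced stop in word-final position, so it devoices to [t]. /vaogeihagexmarad/ → vaogeihagexmarat.

vaogeihagexmarat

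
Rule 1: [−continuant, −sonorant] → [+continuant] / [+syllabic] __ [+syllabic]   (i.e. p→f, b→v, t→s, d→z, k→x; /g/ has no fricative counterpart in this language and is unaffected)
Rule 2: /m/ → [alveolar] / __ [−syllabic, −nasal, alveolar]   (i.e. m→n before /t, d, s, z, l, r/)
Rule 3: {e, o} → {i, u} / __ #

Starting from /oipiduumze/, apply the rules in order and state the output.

oifizuunzi

Rule 1 (intervocalic spirantization): /p/ is a stop between vowels /i/ and /i/, so it spirantizes to the fricative [f]. /d/ is a stop between vowels /i/ and /u/, so it spirantizes to the fricative [z]. /oipiduumze/ → oifizuumze.
Rule 2 (nasal place assimilation): /m/ precedes the alveolar consonant /z/, so it assimilates in place to [n]. /oifizuumze/ → oifizuunze.
Rule 3 (final vowel raising): /e/ is a mid vowel in word-final position, so it raises to [i]. /oifizuunze/ → oifizuunzi.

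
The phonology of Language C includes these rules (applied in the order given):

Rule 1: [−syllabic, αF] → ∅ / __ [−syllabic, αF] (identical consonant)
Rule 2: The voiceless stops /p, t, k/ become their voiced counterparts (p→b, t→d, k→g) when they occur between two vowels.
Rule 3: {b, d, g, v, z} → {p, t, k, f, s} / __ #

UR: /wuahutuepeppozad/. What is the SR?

wuahuduebebozat

Rule 1 (degemination): /pp/ is a geminate; the first /p/ deletes. /wuahutuepeppozad/ → wuahutuepepozad.
Rule 2 (intervocalic voicing): /t/ is a voiceless stop between vowels /u/ and /u/, so it voices to [d]. /p/ is a voiceless stop between vowels /e/ and /e/, so it voices to [b]. /p/ is a voiceless stop between vowels /e/ and /o/, so it voices to [b]. /wuahutuepepozad/ → wuahuduebebozad.
Rule 3 (final devoicing): /d/ is a voiced obstruent in word-final position, so it devoices to [t]. /wuahuduebebozad/ → wuahuduebebozat.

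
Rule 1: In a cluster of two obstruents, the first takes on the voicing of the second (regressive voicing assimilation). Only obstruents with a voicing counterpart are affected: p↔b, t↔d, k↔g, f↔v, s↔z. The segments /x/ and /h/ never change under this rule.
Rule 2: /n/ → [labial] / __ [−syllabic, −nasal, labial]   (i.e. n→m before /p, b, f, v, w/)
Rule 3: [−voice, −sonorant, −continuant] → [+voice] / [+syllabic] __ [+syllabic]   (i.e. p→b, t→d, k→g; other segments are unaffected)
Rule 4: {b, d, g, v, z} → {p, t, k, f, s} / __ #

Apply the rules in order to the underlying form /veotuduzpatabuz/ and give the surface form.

veoduduspadabus

Rule 1 (regressive voicing assimilation): /z/ precedes the voiceless obstruent /p/, so it devoices to [s] by assimilation. /veotuduzpatabuz/ → veotuduspatabuz.
Rule 2 (nasal place assimilation): no segment meets the environment; /veotuduspatabuz/ is unchanged.
Rule 3 (intervocalic voicing): /t/ is a voiceless stop between vowels /o/ and /u/, so it voices to [d]. /t/ is a voiceless stop between vowels /a/ and /a/, so it voices to [d]. /veotuduspatabuz/ → veoduduspadabuz.
Rule 4 (final devoicing): /z/ is a voiced obstruent in word-final position, so it devoices to [s]. /veoduduspadabuz/ → veoduduspadabus.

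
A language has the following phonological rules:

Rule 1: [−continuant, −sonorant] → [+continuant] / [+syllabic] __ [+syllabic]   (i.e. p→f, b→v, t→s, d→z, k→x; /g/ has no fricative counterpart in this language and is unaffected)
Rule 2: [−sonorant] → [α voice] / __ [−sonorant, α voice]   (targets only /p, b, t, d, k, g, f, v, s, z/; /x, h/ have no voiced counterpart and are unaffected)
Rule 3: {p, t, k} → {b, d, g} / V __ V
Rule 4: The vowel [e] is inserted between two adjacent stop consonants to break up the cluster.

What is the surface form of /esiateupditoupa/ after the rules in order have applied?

esiaseubedisoufa

Rule 1 (intervocalic spirantization): /t/ is a stop between vowels /a/ and /e/, so it spirantizes to the fricative [s]. /t/ is a stop between vowels /i/ and /o/, so it spirantizes to the fricative [s]. /p/ is a stop between vowels /u/ and /a/, so it spirantizes to the fricative [f]. /esiateupditoupa/ → esiaseupdisoufa.
Rule 2 (regressive voicing assimilation): /p/ precedes the voiced obstruent /d/, so it voices to [b] by assimilation. /esiaseupdisoufa/ → esiaseubdisoufa.
Rule 3 (intervocalic voicing): no segment meets the environment; /esiaseubdisoufa/ is unchanged.
Rule 4 (stop-cluster e-epenthesis): /b/ and /d/ form a stop–stop cluster, so [e] is inserted between them. /esiaseubdisoufa/ → esiaseubedisoufa.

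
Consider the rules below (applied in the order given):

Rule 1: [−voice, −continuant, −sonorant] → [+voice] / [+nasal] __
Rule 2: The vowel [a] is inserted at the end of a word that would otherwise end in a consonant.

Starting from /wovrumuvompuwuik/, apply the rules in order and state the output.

Rule 1 (post-nasal voicing): /p/ is a voiceless stop immediately after the nasal /m/, so it voices to [b]. /wovrumuvompuwuik/ → wovrumuvombuwuik.
Rule 2 (final a-epenthesis): the form ends in the consonant /k/, so [a] is inserted word-finally. /wovrumuvombuwuik/ → wovrumuvombuwuika.

wovrumuvombuwuika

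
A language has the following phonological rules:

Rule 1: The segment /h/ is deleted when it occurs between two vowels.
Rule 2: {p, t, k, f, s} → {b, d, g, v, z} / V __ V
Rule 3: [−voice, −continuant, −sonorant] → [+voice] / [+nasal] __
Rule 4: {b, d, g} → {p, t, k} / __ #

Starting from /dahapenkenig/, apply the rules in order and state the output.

daabengenik

Rule 1 (intervocalic h-deletion): /h/ occurs between vowels /a/ and /a/, so it deletes. /dahapenkenig/ → daapenkenig.
Rule 2 (intervocalic voicing): /p/ is a voiceless obstruent between vowels /a/ and /e/, so it voices to [b]. /daapenkenig/ → daabenkenig.
Rule 3 (post-nasal voicing): /k/ is a voiceless stop immediately after the nasal /n/, so it voices to [g]. /daabenkenig/ → daabengenig.
Rule 4 (final devoicing): /g/ is a voiced stop in word-final position, so it devoices to [k]. /daabengenig/ → daabengenik.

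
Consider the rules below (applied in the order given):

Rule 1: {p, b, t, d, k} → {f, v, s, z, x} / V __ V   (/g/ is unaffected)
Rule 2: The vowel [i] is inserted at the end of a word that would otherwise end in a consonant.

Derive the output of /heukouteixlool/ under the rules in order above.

heuxouseixlooli

Rule 1 (intervocalic spirantization): /k/ is a stop between vowels /u/ and /o/, so it spirantizes to the fricative [x]. /t/ is a stop between vowels /u/ and /e/, so it spirantizes to the fricative [s]. /heukouteixlool/ → heuxouseixlool.
Rule 2 (final i-epenthesis): the form ends in the consonant /l/, so [i] is inserted word-finally. /heuxouseixlool/ → heuxouseixlooli.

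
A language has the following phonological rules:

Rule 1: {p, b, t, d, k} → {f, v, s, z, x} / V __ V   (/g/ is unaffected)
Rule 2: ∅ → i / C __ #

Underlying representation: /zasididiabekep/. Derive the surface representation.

zasiziziavexepi

Rule 1 (intervocalic spirantization): /d/ is a stop between vowels /i/ and /i/, so it spirantizes to the fricative [z]. /d/ is a stop between vowels /i/ and /i/, so it spirantizes to the fricative [z]. /b/ is a stop between vowels /a/ and /e/, so it spirantizes to the fricative [v]. /k/ is a stop between vowels /e/ and /e/, so it spirantizes to the fricative [x]. /zasididiabekep/ → zasiziziavexep.
Rule 2 (final i-epenthesis): the form ends in the consonant /p/, so [i] is inserted word-finally. /zasiziziavexep/ → zasiziziavexepi.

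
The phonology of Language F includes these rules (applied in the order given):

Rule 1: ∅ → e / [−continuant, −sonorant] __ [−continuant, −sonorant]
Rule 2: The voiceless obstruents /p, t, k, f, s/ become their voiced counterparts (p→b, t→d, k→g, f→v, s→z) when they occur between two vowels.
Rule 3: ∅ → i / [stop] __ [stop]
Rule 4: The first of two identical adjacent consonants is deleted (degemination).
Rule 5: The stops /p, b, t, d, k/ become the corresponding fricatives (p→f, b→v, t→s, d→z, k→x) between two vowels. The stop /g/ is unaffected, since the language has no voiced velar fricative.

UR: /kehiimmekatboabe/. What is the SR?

Rule 1 (stop-cluster e-epenthesis): /t/ and /b/ form a stop–stop cluster, so [e] is inserted between them. /kehiimmekatboabe/ → kehiimmekateboabe.
Rule 2 (intervocalic voicing): /k/ is a voiceless obstruent between vowels /e/ and /a/, so it voices to [g]. /t/ is a voiceless obstruent between vowels /a/ and /e/, so it voices to [d]. /kehiimmekateboabe/ → kehiimmegadeboabe.
Rule 3 (stop-cluster i-epenthesis): no segment meets the environment; /kehiimmegadeboabe/ is unchanged.
Rule 4 (degemination): /mm/ is a geminate; the first /m/ deletes. /kehiimmegadeboabe/ → kehiimegadeboabe.
Rule 5 (intervocalic spirantization): /d/ is a stop between vowels /a/ and /e/, so it spirantizes to the fricative [z]. /b/ is a stop between vowels /e/ and /o/, so it spirantizes to the fricative [v]. /b/ is a stop between vowels /a/ and /e/, so it spirantizes to the fricative [v]. /kehiimegadeboabe/ → kehiimegazevoave.

kehiimegazevoave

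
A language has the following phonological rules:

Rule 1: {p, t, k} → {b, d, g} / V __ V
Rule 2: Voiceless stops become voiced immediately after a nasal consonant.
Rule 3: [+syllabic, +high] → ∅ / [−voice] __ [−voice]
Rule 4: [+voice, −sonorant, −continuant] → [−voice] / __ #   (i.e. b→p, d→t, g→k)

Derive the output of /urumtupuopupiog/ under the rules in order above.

urumdubuobubiok

Rule 1 (intervocalic voicing): /p/ is a voiceless stop between vowels /u/ and /u/, so it voices to [b]. /p/ is a voiceless stop between vowels /o/ and /u/, so it voices to [b]. /p/ is a voiceless stop between vowels /u/ and /i/, so it voices to [b]. /urumtupuopupiog/ → urumtubuobubiog.
Rule 2 (post-nasal voicing): /t/ is a voiceless stop immediately after the nasal /m/, so it voices to [d]. /urumtubuobubiog/ → urumdubuobubiog.
Rule 3 (high vowel syncope): no segment meets the environment; /urumdubuobubiog/ is unchanged.
Rule 4 (final devoicing): /g/ is a voiced stop in word-final position, so it devoices to [k]. /urumdubuobubiog/ → urumdubuobubiok.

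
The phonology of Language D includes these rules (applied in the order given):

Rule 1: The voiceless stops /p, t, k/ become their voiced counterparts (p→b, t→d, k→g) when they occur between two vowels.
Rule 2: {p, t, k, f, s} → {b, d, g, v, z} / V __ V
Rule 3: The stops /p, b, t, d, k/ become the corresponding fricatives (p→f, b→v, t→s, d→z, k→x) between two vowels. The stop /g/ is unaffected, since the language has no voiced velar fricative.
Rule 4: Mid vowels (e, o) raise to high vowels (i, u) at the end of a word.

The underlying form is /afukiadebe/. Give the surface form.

Rule 1 (intervocalic voicing): /k/ is a voiceless stop between vowels /u/ and /i/, so it voices to [g]. /afukiadebe/ → afugiadebe.
Rule 2 (intervocalic voicing): /f/ is a voiceless obstruent between vowels /a/ and /u/, so it voices to [v]. /afugiadebe/ → avugiadebe.
Rule 3 (intervocalic spirantization): /d/ is a stop between vowels /a/ and /e/, so it spirantizes to the fricative [z]. /b/ is a stop between vowels /e/ and /e/, so it spirantizes to the fricative [v]. /avugiadebe/ → avugiazeve.
Rule 4 (final vowel raising): /e/ is a mid vowel in word-final position, so it raises to [i]. /avugiazeve/ → avugiazevi.

avugiazevi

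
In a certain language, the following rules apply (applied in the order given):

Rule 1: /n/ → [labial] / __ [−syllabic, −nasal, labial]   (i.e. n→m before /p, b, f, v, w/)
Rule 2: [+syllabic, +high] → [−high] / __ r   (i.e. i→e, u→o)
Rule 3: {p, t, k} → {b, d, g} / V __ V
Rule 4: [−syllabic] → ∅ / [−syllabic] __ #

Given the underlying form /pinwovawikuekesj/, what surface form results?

Rule 1 (nasal place assimilation): /n/ precedes the labial consonant /w/, so it assimilates in place to [m]. /pinwovawikuekesj/ → pimwovawikuekesj.
Rule 2 (pre-rhotic lowering): no segment meets the environment; /pimwovawikuekesj/ is unchanged.
Rule 3 (intervocalic voicing): /k/ is a voiceless stop between vowels /i/ and /u/, so it voices to [g]. /k/ is a voiceless stop between vowels /e/ and /e/, so it voices to [g]. /pimwovawikuekesj/ → pimwovawiguegesj.
Rule 4 (final cluster simplification): /j/ is the second consonant of a word-final cluster /sj/, so it deletes. /pimwovawiguegesj/ → pimwovawigueges.

pimwovawigueges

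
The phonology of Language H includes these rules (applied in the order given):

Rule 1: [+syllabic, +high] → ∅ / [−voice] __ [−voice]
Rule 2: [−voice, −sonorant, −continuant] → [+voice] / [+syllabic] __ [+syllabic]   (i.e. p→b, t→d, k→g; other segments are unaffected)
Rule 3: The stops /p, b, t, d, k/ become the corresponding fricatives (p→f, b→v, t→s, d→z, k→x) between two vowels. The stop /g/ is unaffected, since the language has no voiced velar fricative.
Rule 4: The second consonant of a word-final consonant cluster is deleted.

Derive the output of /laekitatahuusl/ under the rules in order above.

Rule 1 (high vowel syncope): /i/ is a high vowel flanked by voiceless consonants /k/ and /t/, so it deletes. /laekitatahuusl/ → laektatahuusl.
Rule 2 (intervocalic voicing): /t/ is a voiceless stop between vowels /a/ and /a/, so it voices to [d]. /laektatahuusl/ → laektadahuusl.
Rule 3 (intervocalic spirantization): /d/ is a stop between vowels /a/ and /a/, so it spirantizes to the fricative [z]. /laektadahuusl/ → laektazahuusl.
Rule 4 (final cluster simplification): /l/ is the second consonant of a word-final cluster /sl/, so it deletes. /laektazahuusl/ → laektazahuus.

laektazahuus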